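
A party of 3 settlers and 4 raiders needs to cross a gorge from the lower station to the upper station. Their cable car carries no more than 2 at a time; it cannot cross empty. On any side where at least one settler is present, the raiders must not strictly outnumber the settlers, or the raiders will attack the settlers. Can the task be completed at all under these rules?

No

The raiders already outnumber the settlers at the lower station before anyone moves, so the starting position itself is disallowed.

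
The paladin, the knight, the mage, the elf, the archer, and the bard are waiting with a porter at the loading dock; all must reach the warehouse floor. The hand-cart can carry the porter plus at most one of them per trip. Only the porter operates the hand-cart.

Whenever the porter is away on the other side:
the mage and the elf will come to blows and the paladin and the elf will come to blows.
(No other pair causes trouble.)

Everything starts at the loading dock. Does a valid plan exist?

1. Porter goes to the warehouse floor with the elf.
2. Porter goes back to the loading dock alone.
3. Porter goes to the warehouse floor with the paladin.
4. Porter goes back to the loading dock with the elf.
5. Porter goes to the warehouse floor with the mage.
6. Porter goes back to the loading dock alone.
7. Porter goes to the warehouse floor with the knight.
8. Porter goes back to the loading dock alone.
9. Porter goes to the warehouse floor with the archer.
10. Porter goes back to the loading dock alone.
11. Porter goes to the warehouse floor with the bard.
12. Porter goes back to the loading dock alone.
13. Porter goes to the warehouse floor with the elf.

Yes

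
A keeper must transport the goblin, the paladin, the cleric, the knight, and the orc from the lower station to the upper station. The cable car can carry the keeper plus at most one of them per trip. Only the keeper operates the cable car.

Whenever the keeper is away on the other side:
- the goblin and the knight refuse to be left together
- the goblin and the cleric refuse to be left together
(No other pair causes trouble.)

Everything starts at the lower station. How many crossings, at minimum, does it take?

Counting alone: the keeper can take at most 1 across per trip to the upper station, so moving all 5 needs at least 5 loaded trips out, with a return between consecutive ones — at least 9 crossings.
The safety rule pushes this higher. Following every safe sequence of crossings, the most of the 5 that can be at the upper station as the cable car arrives there on crossing 9 is 4 — never all 5.
So no plan with fewer than 11 crossings exists, and this one achieves 11:
1. Keeper goes to the upper station with the goblin.  [the lower station: the cleric, the knight, the orc, the paladin | the upper station: the goblin]
2. Keeper goes back to the lower station alone.  [the lower station: the cleric, the knight, the orc, the paladin | the upper station: the goblin]
3. Keeper goes to the upper station with the paladin.  [the lower station: the cleric, the knight, the orc | the upper station: the goblin, the paladin]
4. Keeper goes back to the lower station alone.  [the lower station: the cleric, the knight, the orc | the upper station: the goblin, the paladin]
5. Keeper goes to the upper station with the cleric.  [the lower station: the knight, the orc | the upper station: the cleric, the goblin, the paladin]
6. Keeper goes back to the lower station with the goblin.  [the lower station: the goblin, the knight, the orc | the upper station: the cleric, the paladin]
7. Keeper goes to the upper station with the knight.  [the lower station: the goblin, the orc | the upper station: the cleric, the knight, the paladin]
8. Keeper goes back to the lower station alone.  [the lower station: the goblin, the orc | the upper station: the cleric, the knight, the paladin]
9. Keeper goes to the upper station with the orc.  [the lower station: the goblin | the upper station: the cleric, the knight, the orc, the paladin]
10. Keeper goes back to the lower station alone.  [the lower station: the goblin | the upper station: the cleric, the knight, the orc, the paladin]
11. Keeper goes to the upper station with the goblin.  [the lower station: — | the upper station: the cleric, the goblin, the knight, the orc, the paladin]

11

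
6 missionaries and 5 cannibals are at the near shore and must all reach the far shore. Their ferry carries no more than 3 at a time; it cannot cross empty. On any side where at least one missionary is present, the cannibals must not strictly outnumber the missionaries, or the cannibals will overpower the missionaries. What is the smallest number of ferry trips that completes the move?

Counting alone: each trip to the far shore takes at most 3 across and each return brings at least 1 back, so after t trips out (and t−1 returns) at most 3t − (t−1) of the 11 are across; that first reaches 11 at t = 5, so at least 9 crossings are needed.
The plan below uses exactly 9 crossings, so it is optimal:
1. 3 cannibals → the far shore.  (the near shore: 6M 2C; the far shore: 0M 3C)
2. 1 cannibal ← the near shore.  (the near shore: 6M 3C; the far shore: 0M 2C)
3. 3 missionaries → the far shore.  (the near shore: 3M 3C; the far shore: 3M 2C)
4. 1 missionary ← the near shore.  (the near shore: 4M 3C; the far shore: 2M 2C)
5. 2 missionaries and 1 cannibal → the far shore.  (the near shore: 2M 2C; the far shore: 4M 3C)
6. 1 missionary ← the near shore.  (the near shore: 3M 2C; the far shore: 3M 3C)
7. 2 missionaries and 1 cannibal → the far shore.  (the near shore: 1M 1C; the far shore: 5M 4C)
8. 1 missionary ← the near shore.  (the near shore: 2M 1C; the far shore: 4M 4C)
9. 2 missionaries and 1 cannibal → the far shore.  (the near shore: 0M 0C; the far shore: 6M 5C)

9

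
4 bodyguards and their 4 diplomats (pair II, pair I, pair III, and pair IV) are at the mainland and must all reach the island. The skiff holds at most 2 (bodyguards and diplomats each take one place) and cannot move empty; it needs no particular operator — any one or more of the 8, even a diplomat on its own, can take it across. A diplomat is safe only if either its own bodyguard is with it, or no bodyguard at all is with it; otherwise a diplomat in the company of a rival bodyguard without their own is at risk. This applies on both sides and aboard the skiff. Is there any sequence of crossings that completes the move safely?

Following every safe sequence of crossings from the start, the most of the 8 that can be at the island as the skiff arrives there on crossings 1, 3, 5 is 2, 3, 4 respectively; the best ever achieved is 4 of 8.
From crossing 7 on, no configuration arises that was not already reachable earlier: only 44 distinct safe configurations (who is on which side, and where the skiff is) can ever be reached, none of them has everyone across, and every continuation just revisits them. So no valid plan exists.

No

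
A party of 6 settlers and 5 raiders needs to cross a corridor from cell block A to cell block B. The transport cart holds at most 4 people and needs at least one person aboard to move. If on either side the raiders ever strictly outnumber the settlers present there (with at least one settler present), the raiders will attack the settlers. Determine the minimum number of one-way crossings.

Counting alone: each trip to cell block B takes at most 4 across and each return brings at least 1 back, so after t trips out (and t−1 returns) at most 4t − (t−1) of the 11 are across; that first reaches 11 at t = 4, so at least 7 crossings are needed.
The plan below uses exactly 7 crossings, so it is optimal:
1. 2 raiders → cell block B.  (cell block A: 6S 3R; cell block B: 0S 2R)
2. 1 raider ← cell block A.  (cell block A: 6S 4R; cell block B: 0S 1R)
3. 4 raiders → cell block B.  (cell block A: 6S 0R; cell block B: 0S 5R)
4. 1 raider ← cell block A.  (cell block A: 6S 1R; cell block B: 0S 4R)
5. 4 settlers → cell block B.  (cell block A: 2S 1R; cell block B: 4S 4R)
6. 1 raider ← cell block A.  (cell block A: 2S 2R; cell block B: 4S 3R)
7. 2 settlers and 2 raiders → cell block B.  (cell block A: 0S 0R; cell block B: 6S 5R)

7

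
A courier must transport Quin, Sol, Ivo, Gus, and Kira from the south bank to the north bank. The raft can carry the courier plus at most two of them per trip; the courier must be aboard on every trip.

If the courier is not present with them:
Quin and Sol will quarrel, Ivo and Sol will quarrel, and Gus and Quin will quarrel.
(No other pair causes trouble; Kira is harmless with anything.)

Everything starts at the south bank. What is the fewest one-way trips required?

Counting alone: the courier can take at most 2 across per trip to the north bank, so moving all 5 needs at least 3 loaded trips out, with a return between consecutive ones — at least 5 crossings.
The plan below uses exactly 5 crossings, so it is optimal:
1. Courier goes to the north bank with Quin and Sol.  [the south bank: Gus, Ivo, Kira | the north bank: Quin, Sol]
2. Courier goes back to the south bank with Quin.  [the south bank: Gus, Ivo, Kira, Quin | the north bank: Sol]
3. Courier goes to the north bank with Gus and Kira.  [the south bank: Ivo, Quin | the north bank: Gus, Kira, Sol]
4. Courier goes back to the south bank alone.  [the south bank: Ivo, Quin | the north bank: Gus, Kira, Sol]
5. Courier goes to the north bank with Ivo and Quin.  [the south bank: — | the north bank: Gus, Ivo, Kira, Quin, Sol]

5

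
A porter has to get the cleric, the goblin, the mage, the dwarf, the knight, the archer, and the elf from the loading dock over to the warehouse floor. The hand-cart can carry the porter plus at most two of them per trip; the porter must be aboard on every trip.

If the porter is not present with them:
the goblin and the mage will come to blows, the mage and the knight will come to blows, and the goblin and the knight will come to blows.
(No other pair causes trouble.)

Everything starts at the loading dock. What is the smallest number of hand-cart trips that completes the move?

11

Counting alone: the porter can take at most 2 across per trip to the warehouse floor, so moving all 7 needs at least 4 loaded trips out, with a return between consecutive ones — at least 7 crossings.
The safety rule pushes this higher. Following every safe sequence of crossings, the most of the 7 that can be at the warehouse floor as the hand-cart arrives there on crossings 7, 9 is 5, 6 respectively — never all 7.
So no plan with fewer than 11 crossings exists, and this one achieves 11:
1. Porter goes to the warehouse floor with the goblin and the mage.
2. Porter goes back to the loading dock with the goblin.
3. Porter goes to the warehouse floor with the cleric and the goblin.
4. Porter goes back to the loading dock with the goblin.
5. Porter goes to the warehouse floor with the dwarf and the goblin.
6. Porter goes back to the loading dock with the goblin.
7. Porter goes to the warehouse floor with the archer and the goblin.
8. Porter goes back to the loading dock with the goblin.
9. Porter goes to the warehouse floor with the elf and the goblin.
10. Porter goes back to the loading dock with the goblin.
11. Porter goes to the warehouse floor with the goblin and the knight.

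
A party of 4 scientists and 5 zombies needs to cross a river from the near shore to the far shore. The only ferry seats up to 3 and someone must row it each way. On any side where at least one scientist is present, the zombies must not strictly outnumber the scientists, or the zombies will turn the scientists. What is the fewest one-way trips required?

The zombies already outnumber the scientists at the near shore before anyone moves, so the starting position itself is disallowed.

impossible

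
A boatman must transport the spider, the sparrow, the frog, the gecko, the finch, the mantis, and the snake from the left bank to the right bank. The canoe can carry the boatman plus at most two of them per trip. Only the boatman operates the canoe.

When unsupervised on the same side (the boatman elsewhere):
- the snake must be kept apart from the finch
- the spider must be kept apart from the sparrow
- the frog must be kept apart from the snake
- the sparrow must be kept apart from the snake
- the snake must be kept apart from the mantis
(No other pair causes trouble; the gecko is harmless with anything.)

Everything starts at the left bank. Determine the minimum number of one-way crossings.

Counting alone: the boatman can take at most 2 across per trip to the right bank, so moving all 7 needs at least 4 loaded trips out, with a return between consecutive ones — at least 7 crossings.
The safety rule pushes this higher. Following every safe sequence of crossings, the most of the 7 that can be at the right bank as the canoe arrives there on crossing 7 is 6 — never all 7.
So no plan with fewer than 9 crossings exists, and this one achieves 9:
1. Boatman goes to the right bank with the snake and the spider.  [the left bank: the finch, the frog, the gecko, the mantis, the sparrow | the right bank: the snake, the spider]
2. Boatman goes back to the left bank alone.  [the left bank: the finch, the frog, the gecko, the mantis, the sparrow | the right bank: the snake, the spider]
3. Boatman goes to the right bank with the gecko.  [the left bank: the finch, the frog, the mantis, the sparrow | the right bank: the gecko, the snake, the spider]
4. Boatman goes back to the left bank alone.  [the left bank: the finch, the frog, the mantis, the sparrow | the right bank: the gecko, the snake, the spider]
5. Boatman goes to the right bank with the frog and the sparrow.  [the left bank: the finch, the mantis | the right bank: the frog, the gecko, the snake, the sparrow, the spider]
6. Boatman goes back to the left bank with the snake and the spider.  [the left bank: the finch, the mantis, the snake, the spider | the right bank: the frog, the gecko, the sparrow]
7. Boatman goes to the right bank with the finch and the mantis.  [the left bank: the snake, the spider | the right bank: the finch, the frog, the gecko, the mantis, the sparrow]
8. Boatman goes back to the left bank alone.  [the left bank: the snake, the spider | the right bank: the finch, the frog, the gecko, the mantis, the sparrow]
9. Boatman goes to the right bank with the snake and the spider.  [the left bank: — | the right bank: the finch, the frog, the gecko, the mantis, the snake, the sparrow, the spider]

9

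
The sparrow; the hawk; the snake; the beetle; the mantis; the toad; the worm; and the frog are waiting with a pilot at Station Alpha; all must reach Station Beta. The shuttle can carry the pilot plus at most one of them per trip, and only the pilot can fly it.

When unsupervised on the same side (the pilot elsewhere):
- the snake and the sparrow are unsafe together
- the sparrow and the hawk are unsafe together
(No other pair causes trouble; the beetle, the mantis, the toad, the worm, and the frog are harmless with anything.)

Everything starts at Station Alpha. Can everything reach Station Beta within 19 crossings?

Yes

Yes — this plan uses 17 crossings (≤ 19):
1. Pilot goes to Station Beta with the sparrow.  [Station Alpha: the beetle, the frog, the hawk, the mantis, the snake, the toad, the worm | Station Beta: the sparrow]
2. Pilot goes back to Station Alpha alone.  [Station Alpha: the beetle, the frog, the hawk, the mantis, the snake, the toad, the worm | Station Beta: the sparrow]
3. Pilot goes to Station Beta with the hawk.  [Station Alpha: the beetle, the frog, the mantis, the snake, the toad, the worm | Station Beta: the hawk, the sparrow]
4. Pilot goes back to Station Alpha with the sparrow.  [Station Alpha: the beetle, the frog, the mantis, the snake, the sparrow, the toad, the worm | Station Beta: the hawk]
5. Pilot goes to Station Beta with the snake.  [Station Alpha: the beetle, the frog, the mantis, the sparrow, the toad, the worm | Station Beta: the hawk, the snake]
6. Pilot goes back to Station Alpha alone.  [Station Alpha: the beetle, the frog, the mantis, the sparrow, the toad, the worm | Station Beta: the hawk, the snake]
7. Pilot goes to Station Beta with the beetle.  [Station Alpha: the frog, the mantis, the sparrow, the toad, the worm | Station Beta: the beetle, the hawk, the snake]
8. Pilot goes back to Station Alpha alone.  [Station Alpha: the frog, the mantis, the sparrow, the toad, the worm | Station Beta: the beetle, the hawk, the snake]
9. Pilot goes to Station Beta with the mantis.  [Station Alpha: the frog, the sparrow, the toad, the worm | Station Beta: the beetle, the hawk, the mantis, the snake]
10. Pilot goes back to Station Alpha alone.  [Station Alpha: the frog, the sparrow, the toad, the worm | Station Beta: the beetle, the hawk, the mantis, the snake]
11. Pilot goes to Station Beta with the toad.  [Station Alpha: the frog, the sparrow, the worm | Station Beta: the beetle, the hawk, the mantis, the snake, the toad]
12. Pilot goes back to Station Alpha alone.  [Station Alpha: the frog, the sparrow, the worm | Station Beta: the beetle, the hawk, the mantis, the snake, the toad]
13. Pilot goes to Station Beta with the worm.  [Station Alpha: the frog, the sparrow | Station Beta: the beetle, the hawk, the mantis, the snake, the toad, the worm]
14. Pilot goes back to Station Alpha alone.  [Station Alpha: the frog, the sparrow | Station Beta: the beetle, the hawk, the mantis, the snake, the toad, the worm]
15. Pilot goes to Station Beta with the frog.  [Station Alpha: the sparrow | Station Beta: the beetle, the frog, the hawk, the mantis, the snake, the toad, the worm]
16. Pilot goes back to Station Alpha alone.  [Station Alpha: the sparrow | Station Beta: the beetle, the frog, the hawk, the mantis, the snake, the toad, the worm]
17. Pilot goes to Station Beta with the sparrow.  [Station Alpha: — | Station Beta: the beetle, the frog, the hawk, the mantis, the snake, the sparrow, the toad, the worm]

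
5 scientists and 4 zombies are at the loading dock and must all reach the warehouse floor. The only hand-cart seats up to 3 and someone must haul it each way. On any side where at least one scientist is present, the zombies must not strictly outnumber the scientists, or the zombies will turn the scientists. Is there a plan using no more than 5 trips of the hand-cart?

Counting alone: each trip to the warehouse floor takes at most 3 across and each return brings at least 1 back, so after t trips out (and t−1 returns) at most 3t − (t−1) of the 9 are across; that first reaches 9 at t = 4, so at least 7 crossings are needed.
Since 5 < 7, 5 crossings cannot be enough. (The shortest complete plan in fact takes 7:)
1. 3 zombies → the warehouse floor.  (the loading dock: 5S 1Z; the warehouse floor: 0S 3Z)
2. 1 zombie ← the loading dock.  (the loading dock: 5S 2Z; the warehouse floor: 0S 2Z)
3. 3 scientists → the warehouse floor.  (the loading dock: 2S 2Z; the warehouse floor: 3S 2Z)
4. 1 scientist ← the loading dock.  (the loading dock: 3S 2Z; the warehouse floor: 2S 2Z)
5. 2 scientists and 1 zombie → the warehouse floor.  (the loading dock: 1S 1Z; the warehouse floor: 4S 3Z)
6. 1 scientist ← the loading dock.  (the loading dock: 2S 1Z; the warehouse floor: 3S 3Z)
7. 2 scientists and 1 zombie → the warehouse floor.  (the loading dock: 0S 0Z; the warehouse floor: 5S 4Z)

No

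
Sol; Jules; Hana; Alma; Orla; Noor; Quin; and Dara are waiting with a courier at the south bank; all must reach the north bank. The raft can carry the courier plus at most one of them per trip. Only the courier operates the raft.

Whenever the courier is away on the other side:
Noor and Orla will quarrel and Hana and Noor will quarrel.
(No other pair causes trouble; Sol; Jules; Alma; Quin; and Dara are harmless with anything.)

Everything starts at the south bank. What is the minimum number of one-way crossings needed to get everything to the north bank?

17

Counting alone: the courier can take at most 1 across per trip to the north bank, so moving all 8 needs at least 8 loaded trips out, with a return between consecutive ones — at least 15 crossings.
The safety rule pushes this higher. Following every safe sequence of crossings, the most of the 8 that can be at the north bank as the raft arrives there on crossing 15 is 7 — never all 8.
So no plan with fewer than 17 crossings exists, and this one achieves 17:
1. Courier goes to the north bank with Noor.  [the south bank: Alma, Dara, Hana, Jules, Orla, Quin, Sol | the north bank: Noor]
2. Courier goes back to the south bank alone.  [the south bank: Alma, Dara, Hana, Jules, Orla, Quin, Sol | the north bank: Noor]
3. Courier goes to the north bank with Sol.  [the south bank: Alma, Dara, Hana, Jules, Orla, Quin | the north bank: Noor, Sol]
4. Courier goes back to the south bank alone.  [the south bank: Alma, Dara, Hana, Jules, Orla, Quin | the north bank: Noor, Sol]
5. Courier goes to the north bank with Jules.  [the south bank: Alma, Dara, Hana, Orla, Quin | the north bank: Jules, Noor, Sol]
6. Courier goes back to the south bank alone.  [the south bank: Alma, Dara, Hana, Orla, Quin | the north bank: Jules, Noor, Sol]
7. Courier goes to the north bank with Hana.  [the south bank: Alma, Dara, Orla, Quin | the north bank: Hana, Jules, Noor, Sol]
8. Courier goes back to the south bank with Noor.  [the south bank: Alma, Dara, Noor, Orla, Quin | the north bank: Hana, Jules, Sol]
9. Courier goes to the north bank with Orla.  [the south bank: Alma, Dara, Noor, Quin | the north bank: Hana, Jules, Orla, Sol]
10. Courier goes back to the south bank alone.  [the south bank: Alma, Dara, Noor, Quin | the north bank: Hana, Jules, Orla, Sol]
11. Courier goes to the north bank with Alma.  [the south bank: Dara, Noor, Quin | the north bank: Alma, Hana, Jules, Orla, Sol]
12. Courier goes back to the south bank alone.  [the south bank: Dara, Noor, Quin | the north bank: Alma, Hana, Jules, Orla, Sol]
13. Courier goes to the north bank with Quin.  [the south bank: Dara, Noor | the north bank: Alma, Hana, Jules, Orla, Quin, Sol]
14. Courier goes back to the south bank alone.  [the south bank: Dara, Noor | the north bank: Alma, Hana, Jules, Orla, Quin, Sol]
15. Courier goes to the north bank with Dara.  [the south bank: Noor | the north bank: Alma, Dara, Hana, Jules, Orla, Quin, Sol]
16. Courier goes back to the south bank alone.  [the south bank: Noor | the north bank: Alma, Dara, Hana, Jules, Orla, Quin, Sol]
17. Courier goes to the north bank with Noor.  [the south bank: — | the north bank: Alma, Dara, Hana, Jules, Noor, Orla, Quin, Sol]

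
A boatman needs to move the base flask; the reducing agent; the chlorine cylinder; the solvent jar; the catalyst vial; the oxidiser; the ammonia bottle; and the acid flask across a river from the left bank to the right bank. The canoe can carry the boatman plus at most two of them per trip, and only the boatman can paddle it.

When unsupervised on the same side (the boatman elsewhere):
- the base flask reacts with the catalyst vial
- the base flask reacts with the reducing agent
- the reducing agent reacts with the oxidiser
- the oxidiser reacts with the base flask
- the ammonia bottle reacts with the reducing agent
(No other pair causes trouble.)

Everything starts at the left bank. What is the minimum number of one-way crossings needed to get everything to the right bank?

Counting alone: the boatman can take at most 2 across per trip to the right bank, so moving all 8 needs at least 4 loaded trips out, with a return between consecutive ones — at least 7 crossings.
The safety rule pushes this higher. Following every safe sequence of crossings, the most of the 8 that can be at the right bank as the canoe arrives there on crossings 7, 9, 11 is 5, 6, 7 respectively — never all 8.
So no plan with fewer than 13 crossings exists, and this one achieves 13:
1. Boatman goes to the right bank with the base flask and the reducing agent.
2. Boatman goes back to the left bank with the base flask.
3. Boatman goes to the right bank with the base flask and the chlorine cylinder.
4. Boatman goes back to the left bank with the base flask.
5. Boatman goes to the right bank with the base flask and the solvent jar.
6. Boatman goes back to the left bank with the base flask.
7. Boatman goes to the right bank with the base flask and the catalyst vial.
8. Boatman goes back to the left bank with the base flask.
9. Boatman goes to the right bank with the acid flask and the base flask.
10. Boatman goes back to the left bank with the base flask.
11. Boatman goes to the right bank with the ammonia bottle and the oxidiser.
12. Boatman goes back to the left bank with the reducing agent.
13. Boatman goes to the right bank with the base flask and the reducing agent.

13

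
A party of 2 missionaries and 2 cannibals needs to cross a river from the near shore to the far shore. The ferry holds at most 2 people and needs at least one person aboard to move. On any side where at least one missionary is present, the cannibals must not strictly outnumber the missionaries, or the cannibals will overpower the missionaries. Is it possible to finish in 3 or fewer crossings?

No

Counting alone: each trip to the far shore takes at most 2 across and each return brings at least 1 back, so after t trips out (and t−1 returns) at most 2t − (t−1) of the 4 are across; that first reaches 4 at t = 3, so at least 5 crossings are needed.
Since 3 < 5, 3 crossings cannot be enough. (The shortest complete plan in fact takes 5:)
1. 2 cannibals → the far shore.  (the near shore: 2M 0C; the far shore: 0M 2C)
2. 1 cannibal ← the near shore.  (the near shore: 2M 1C; the far shore: 0M 1C)
3. 2 missionaries → the far shore.  (the near shore: 0M 1C; the far shore: 2M 1C)
4. 1 cannibal ← the near shore.  (the near shore: 0M 2C; the far shore: 2M 0C)
5. 2 cannibals → the far shore.  (the near shore: 0M 0C; the far shore: 2M 2C)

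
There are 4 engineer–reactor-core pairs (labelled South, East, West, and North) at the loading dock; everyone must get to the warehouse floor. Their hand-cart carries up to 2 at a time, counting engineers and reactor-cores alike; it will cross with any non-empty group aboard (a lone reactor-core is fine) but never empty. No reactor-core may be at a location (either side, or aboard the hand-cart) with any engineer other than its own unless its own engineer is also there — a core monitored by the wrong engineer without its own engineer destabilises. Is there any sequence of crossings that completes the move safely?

Following every safe sequence of crossings from the start, the most of the 8 that can be at the warehouse floor as the hand-cart arrives there on crossings 1, 3, 5 is 2, 3, 4 respectively; the best ever achieved is 4 of 8.
From crossing 7 on, no configuration arises that was not already reachable earlier: only 44 distinct safe configurations (who is on which side, and where the hand-cart is) can ever be reached, none of them has everyone across, and every continuation just revisits them. So no valid plan exists.

No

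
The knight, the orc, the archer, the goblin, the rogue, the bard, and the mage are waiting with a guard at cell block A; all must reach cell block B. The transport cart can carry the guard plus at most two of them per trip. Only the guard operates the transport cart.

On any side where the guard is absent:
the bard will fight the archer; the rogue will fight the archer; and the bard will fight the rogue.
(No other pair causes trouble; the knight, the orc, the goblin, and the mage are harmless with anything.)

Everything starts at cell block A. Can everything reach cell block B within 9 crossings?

No

Counting alone: the guard can take at most 2 across per trip to cell block B, so moving all 7 needs at least 4 loaded trips out, with a return between consecutive ones — at least 7 crossings.
The safety rule pushes this higher. Following every safe sequence of crossings, the most of the 7 that can be at cell block B as the transport cart arrives there on crossings 7, 9 is 5, 6 respectively — never all 7.
So the move cannot be finished within 9 crossings. (The shortest complete plan takes 11:)
1. Guard goes to cell block B with the archer and the rogue.
2. Guard goes back to cell block A with the archer.
3. Guard goes to cell block B with the archer and the knight.
4. Guard goes back to cell block A with the archer.
5. Guard goes to cell block B with the archer and the orc.
6. Guard goes back to cell block A with the archer.
7. Guard goes to cell block B with the archer and the goblin.
8. Guard goes back to cell block A with the archer.
9. Guard goes to cell block B with the archer and the mage.
10. Guard goes back to cell block A with the archer.
11. Guard goes to cell block B with the archer and the bard.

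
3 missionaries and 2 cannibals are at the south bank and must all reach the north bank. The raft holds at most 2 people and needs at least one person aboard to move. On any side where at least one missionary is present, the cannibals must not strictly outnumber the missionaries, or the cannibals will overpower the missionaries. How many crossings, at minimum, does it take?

7

Counting alone: each trip to the north bank takes at most 2 across and each return brings at least 1 back, so after t trips out (and t−1 returns) at most 2t − (t−1) of the 5 are across; that first reaches 5 at t = 4, so at least 7 crossings are needed.
The plan below uses exactly 7 crossings, so it is optimal:
1. 2 cannibals → the north bank.  (the south bank: 3M 0C; the north bank: 0M 2C)
2. 1 cannibal ← the south bank.  (the south bank: 3M 1C; the north bank: 0M 1C)
3. 2 missionaries → the north bank.  (the south bank: 1M 1C; the north bank: 2M 1C)
4. 1 missionary ← the south bank.  (the south bank: 2M 1C; the north bank: 1M 1C)
5. 1 missionary and 1 cannibal → the north bank.  (the south bank: 1M 0C; the north bank: 2M 2C)
6. 1 cannibal ← the south bank.  (the south bank: 1M 1C; the north bank: 2M 1C)
7. 1 missionary and 1 cannibal → the north bank.  (the south bank: 0M 0C; the north bank: 3M 2C)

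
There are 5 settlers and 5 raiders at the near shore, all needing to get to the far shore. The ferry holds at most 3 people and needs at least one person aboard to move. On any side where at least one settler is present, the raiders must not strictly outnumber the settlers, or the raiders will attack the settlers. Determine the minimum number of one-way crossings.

Counting alone: each trip to the far shore takes at most 3 across and each return brings at least 1 back, so after t trips out (and t−1 returns) at most 3t − (t−1) of the 10 are across; that first reaches 10 at t = 5, so at least 9 crossings are needed.
The safety rule pushes this higher. Following every safe sequence of crossings, the most of the 10 that can be at the far shore as the ferry arrives there on crossing 9 is 9 — never all 10.
So no plan with fewer than 11 crossings exists, and this one achieves 11:
1. 2 raiders → the far shore.  (the near shore: 5S 3R; the far shore: 0S 2R)
2. 1 raider ← the near shore.  (the near shore: 5S 4R; the far shore: 0S 1R)
3. 3 raiders → the far shore.  (the near shore: 5S 1R; the far shore: 0S 4R)
4. 1 raider ← the near shore.  (the near shore: 5S 2R; the far shore: 0S 3R)
5. 3 settlers → the far shore.  (the near shore: 2S 2R; the far shore: 3S 3R)
6. 1 settler and 1 raider ← the near shore.  (the near shore: 3S 3R; the far shore: 2S 2R)
7. 3 settlers → the far shore.  (the near shore: 0S 3R; the far shore: 5S 2R)
8. 1 raider ← the near shore.  (the near shore: 0S 4R; the far shore: 5S 1R)
9. 2 raiders → the far shore.  (the near shore: 0S 2R; the far shore: 5S 3R)
10. 1 raider ← the near shore.  (the near shore: 0S 3R; the far shore: 5S 2R)
11. 3 raiders → the far shore.  (the near shore: 0S 0R; the far shore: 5S 5R)

11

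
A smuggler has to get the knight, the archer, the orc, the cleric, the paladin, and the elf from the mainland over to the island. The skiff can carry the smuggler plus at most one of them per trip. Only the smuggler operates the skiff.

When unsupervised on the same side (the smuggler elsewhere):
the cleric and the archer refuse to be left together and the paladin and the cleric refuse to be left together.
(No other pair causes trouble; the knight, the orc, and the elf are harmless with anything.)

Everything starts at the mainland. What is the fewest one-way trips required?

Counting alone: the smuggler can take at most 1 across per trip to the island, so moving all 6 needs at least 6 loaded trips out, with a return between consecutive ones — at least 11 crossings.
The safety rule pushes this higher. Following every safe sequence of crossings, the most of the 6 that can be at the island as the skiff arrives there on crossing 11 is 5 — never all 6.
So no plan with fewer than 13 crossings exists, and this one achieves 13:
1. Smuggler goes to the island with the cleric.  [the mainland: the archer, the elf, the knight, the orc, the paladin | the island: the cleric]
2. Smuggler goes back to the mainland alone.  [the mainland: the archer, the elf, the knight, the orc, the paladin | the island: the cleric]
3. Smuggler goes to the island with the knight.  [the mainland: the archer, the elf, the orc, the paladin | the island: the cleric, the knight]
4. Smuggler goes back to the mainland alone.  [the mainland: the archer, the elf, the orc, the paladin | the island: the cleric, the knight]
5. Smuggler goes to the island with the archer.  [the mainland: the elf, the orc, the paladin | the island: the archer, the cleric, the knight]
6. Smuggler goes back to the mainland with the cleric.  [the mainland: the cleric, the elf, the orc, the paladin | the island: the archer, the knight]
7. Smuggler goes to the island with the paladin.  [the mainland: the cleric, the elf, the orc | the island: the archer, the knight, the paladin]
8. Smuggler goes back to the mainland alone.  [the mainland: the cleric, the elf, the orc | the island: the archer, the knight, the paladin]
9. Smuggler goes to the island with the orc.  [the mainland: the cleric, the elf | the island: the archer, the knight, the orc, the paladin]
10. Smuggler goes back to the mainland alone.  [the mainland: the cleric, the elf | the island: the archer, the knight, the orc, the paladin]
11. Smuggler goes to the island with the elf.  [the mainland: the cleric | the island: the archer, the elf, the knight, the orc, the paladin]
12. Smuggler goes back to the mainland alone.  [the mainland: the cleric | the island: the archer, the elf, the knight, the orc, the paladin]
13. Smuggler goes to the island with the cleric.  [the mainland: — | the island: the archer, the cleric, the elf, the knight, the orc, the paladin]

13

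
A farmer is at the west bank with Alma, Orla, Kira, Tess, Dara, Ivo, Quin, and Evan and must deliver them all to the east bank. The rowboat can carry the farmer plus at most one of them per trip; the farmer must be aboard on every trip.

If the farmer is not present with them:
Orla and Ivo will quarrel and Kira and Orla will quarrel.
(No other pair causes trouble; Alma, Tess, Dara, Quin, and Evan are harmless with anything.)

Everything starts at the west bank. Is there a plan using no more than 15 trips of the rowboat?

Counting alone: the farmer can take at most 1 across per trip to the east bank, so moving all 8 needs at least 8 loaded trips out, with a return between consecutive ones — at least 15 crossings.
The safety rule pushes this higher. Following every safe sequence of crossings, the most of the 8 that can be at the east bank as the rowboat arrives there on crossing 15 is 7 — never all 8.
So the move cannot be finished within 15 crossings. (The shortest complete plan takes 17:)
1. Farmer goes to the east bank with Orla.  [the west bank: Alma, Dara, Evan, Ivo, Kira, Quin, Tess | the east bank: Orla]
2. Farmer goes back to the west bank alone.  [the west bank: Alma, Dara, Evan, Ivo, Kira, Quin, Tess | the east bank: Orla]
3. Farmer goes to the east bank with Alma.  [the west bank: Dara, Evan, Ivo, Kira, Quin, Tess | the east bank: Alma, Orla]
4. Farmer goes back to the west bank alone.  [the west bank: Dara, Evan, Ivo, Kira, Quin, Tess | the east bank: Alma, Orla]
5. Farmer goes to the east bank with Kira.  [the west bank: Dara, Evan, Ivo, Quin, Tess | the east bank: Alma, Kira, Orla]
6. Farmer goes back to the west bank with Orla.  [the west bank: Dara, Evan, Ivo, Orla, Quin, Tess | the east bank: Alma, Kira]
7. Farmer goes to the east bank with Ivo.  [the west bank: Dara, Evan, Orla, Quin, Tess | the east bank: Alma, Ivo, Kira]
8. Farmer goes back to the west bank alone.  [the west bank: Dara, Evan, Orla, Quin, Tess | the east bank: Alma, Ivo, Kira]
9. Farmer goes to the east bank with Tess.  [the west bank: Dara, Evan, Orla, Quin | the east bank: Alma, Ivo, Kira, Tess]
10. Farmer goes back to the west bank alone.  [the west bank: Dara, Evan, Orla, Quin | the east bank: Alma, Ivo, Kira, Tess]
11. Farmer goes to the east bank with Dara.  [the west bank: Evan, Orla, Quin | the east bank: Alma, Dara, Ivo, Kira, Tess]
12. Farmer goes back to the west bank alone.  [the west bank: Evan, Orla, Quin | the east bank: Alma, Dara, Ivo, Kira, Tess]
13. Farmer goes to the east bank with Quin.  [the west bank: Evan, Orla | the east bank: Alma, Dara, Ivo, Kira, Quin, Tess]
14. Farmer goes back to the west bank alone.  [the west bank: Evan, Orla | the east bank: Alma, Dara, Ivo, Kira, Quin, Tess]
15. Farmer goes to the east bank with Evan.  [the west bank: Orla | the east bank: Alma, Dara, Evan, Ivo, Kira, Quin, Tess]
16. Farmer goes back to the west bank alone.  [the west bank: Orla | the east bank: Alma, Dara, Evan, Ivo, Kira, Quin, Tess]
17. Farmer goes to the east bank with Orla.  [the west bank: — | the east bank: Alma, Dara, Evan, Ivo, Kira, Orla, Quin, Tess]

No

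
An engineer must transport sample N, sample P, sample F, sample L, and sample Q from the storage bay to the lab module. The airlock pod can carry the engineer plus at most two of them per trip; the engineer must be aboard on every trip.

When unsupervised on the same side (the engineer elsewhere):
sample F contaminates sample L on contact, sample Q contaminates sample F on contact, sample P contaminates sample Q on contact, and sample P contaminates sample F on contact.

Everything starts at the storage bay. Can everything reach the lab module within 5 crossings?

Counting alone: the engineer can take at most 2 across per trip to the lab module, so moving all 5 needs at least 3 loaded trips out, with a return between consecutive ones — at least 5 crossings.
The safety rule pushes this higher. Following every safe sequence of crossings, the most of the 5 that can be at the lab module as the airlock pod arrives there on crossing 5 is 4 — never all 5.
So the move cannot be finished within 5 crossings. (The shortest complete plan takes 7:)
1. Engineer goes to the lab module with sample F and sample P.
2. Engineer goes back to the storage bay with sample P.
3. Engineer goes to the lab module with sample N and sample P.
4. Engineer goes back to the storage bay with sample P.
5. Engineer goes to the lab module with sample L and sample P.
6. Engineer goes back to the storage bay with sample F.
7. Engineer goes to the lab module with sample F and sample Q.

No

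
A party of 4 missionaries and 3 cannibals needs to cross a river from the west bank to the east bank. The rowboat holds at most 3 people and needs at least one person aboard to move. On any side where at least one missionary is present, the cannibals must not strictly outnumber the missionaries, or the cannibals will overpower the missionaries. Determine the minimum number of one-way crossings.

5

Counting alone: each trip to the east bank takes at most 3 across and each return brings at least 1 back, so after t trips out (and t−1 returns) at most 3t − (t−1) of the 7 are across; that first reaches 7 at t = 3, so at least 5 crossings are needed.
The plan below uses exactly 5 crossings, so it is optimal:
1. 3 cannibals → the east bank.  (the west bank: 4M 0C; the east bank: 0M 3C)
2. 1 cannibal ← the west bank.  (the west bank: 4M 1C; the east bank: 0M 2C)
3. 3 missionaries → the east bank.  (the west bank: 1M 1C; the east bank: 3M 2C)
4. 1 missionary ← the west bank.  (the west bank: 2M 1C; the east bank: 2M 2C)
5. 2 missionaries and 1 cannibal → the east bank.  (the west bank: 0M 0C; the east bank: 4M 3C)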